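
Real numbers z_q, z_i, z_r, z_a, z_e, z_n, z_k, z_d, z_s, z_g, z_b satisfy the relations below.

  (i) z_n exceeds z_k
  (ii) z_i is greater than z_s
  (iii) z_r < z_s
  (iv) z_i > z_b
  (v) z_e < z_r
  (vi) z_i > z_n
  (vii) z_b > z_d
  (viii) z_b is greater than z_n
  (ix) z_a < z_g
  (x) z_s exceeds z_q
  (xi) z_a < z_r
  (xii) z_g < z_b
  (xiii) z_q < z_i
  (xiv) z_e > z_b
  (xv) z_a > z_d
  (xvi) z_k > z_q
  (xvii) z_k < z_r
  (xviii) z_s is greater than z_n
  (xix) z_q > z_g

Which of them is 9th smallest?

z_r

Chaining the given pairs: z_d < z_a < z_g < z_q < z_k < z_n < z_b < z_e < z_r < z_s < z_i.
The 9th smallest is z_r.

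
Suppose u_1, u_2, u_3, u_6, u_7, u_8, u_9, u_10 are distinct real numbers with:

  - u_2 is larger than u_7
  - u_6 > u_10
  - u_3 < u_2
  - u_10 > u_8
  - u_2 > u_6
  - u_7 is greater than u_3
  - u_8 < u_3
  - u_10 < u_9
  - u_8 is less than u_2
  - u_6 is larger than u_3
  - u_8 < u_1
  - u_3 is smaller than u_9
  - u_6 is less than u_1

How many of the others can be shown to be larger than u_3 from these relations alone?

From u_3 the given relations immediately reach u_7, u_6, u_9, u_2.
From those, u_1 — 5 in total.
No other element is forced above u_3 by the given relations, so the count is 5.

5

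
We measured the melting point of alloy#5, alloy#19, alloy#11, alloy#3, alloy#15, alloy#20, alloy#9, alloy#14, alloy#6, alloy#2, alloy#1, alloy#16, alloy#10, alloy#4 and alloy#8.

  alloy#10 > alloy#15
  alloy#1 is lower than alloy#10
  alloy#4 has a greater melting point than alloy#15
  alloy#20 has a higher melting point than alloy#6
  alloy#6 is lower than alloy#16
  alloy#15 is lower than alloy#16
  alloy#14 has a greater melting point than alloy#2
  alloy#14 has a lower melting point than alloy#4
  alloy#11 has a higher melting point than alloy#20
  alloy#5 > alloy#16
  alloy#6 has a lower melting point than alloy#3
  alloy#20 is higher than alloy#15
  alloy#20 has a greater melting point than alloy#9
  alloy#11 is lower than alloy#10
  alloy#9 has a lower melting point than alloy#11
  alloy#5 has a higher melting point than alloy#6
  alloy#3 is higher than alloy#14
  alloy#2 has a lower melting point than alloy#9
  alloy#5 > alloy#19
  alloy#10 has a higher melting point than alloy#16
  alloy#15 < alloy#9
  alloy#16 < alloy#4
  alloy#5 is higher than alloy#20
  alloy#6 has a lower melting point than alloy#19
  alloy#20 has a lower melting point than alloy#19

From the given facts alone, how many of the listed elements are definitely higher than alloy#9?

Directly above alloy#9: alloy#20, alloy#11.
One step further: alloy#19, alloy#10, alloy#5 (5 so far).
No other element is forced above alloy#9 by the given relations, so the count is 5.

5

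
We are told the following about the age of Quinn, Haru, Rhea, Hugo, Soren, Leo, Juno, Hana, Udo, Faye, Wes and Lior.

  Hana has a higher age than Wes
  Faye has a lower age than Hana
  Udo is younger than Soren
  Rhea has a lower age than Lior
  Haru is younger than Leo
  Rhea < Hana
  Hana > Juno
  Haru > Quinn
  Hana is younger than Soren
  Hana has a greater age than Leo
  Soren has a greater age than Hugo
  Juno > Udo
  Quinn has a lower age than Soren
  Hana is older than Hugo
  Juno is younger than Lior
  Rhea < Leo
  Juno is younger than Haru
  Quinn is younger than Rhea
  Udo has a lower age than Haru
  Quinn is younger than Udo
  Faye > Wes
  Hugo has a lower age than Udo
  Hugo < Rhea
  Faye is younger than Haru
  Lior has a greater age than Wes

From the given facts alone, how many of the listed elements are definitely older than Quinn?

From Quinn the given relations immediately reach Udo, Rhea, Haru, Soren.
From those, Juno, Leo, Hana, Lior — 8 in total.
No other element is forced above Quinn by the given relations, so the count is 8.

8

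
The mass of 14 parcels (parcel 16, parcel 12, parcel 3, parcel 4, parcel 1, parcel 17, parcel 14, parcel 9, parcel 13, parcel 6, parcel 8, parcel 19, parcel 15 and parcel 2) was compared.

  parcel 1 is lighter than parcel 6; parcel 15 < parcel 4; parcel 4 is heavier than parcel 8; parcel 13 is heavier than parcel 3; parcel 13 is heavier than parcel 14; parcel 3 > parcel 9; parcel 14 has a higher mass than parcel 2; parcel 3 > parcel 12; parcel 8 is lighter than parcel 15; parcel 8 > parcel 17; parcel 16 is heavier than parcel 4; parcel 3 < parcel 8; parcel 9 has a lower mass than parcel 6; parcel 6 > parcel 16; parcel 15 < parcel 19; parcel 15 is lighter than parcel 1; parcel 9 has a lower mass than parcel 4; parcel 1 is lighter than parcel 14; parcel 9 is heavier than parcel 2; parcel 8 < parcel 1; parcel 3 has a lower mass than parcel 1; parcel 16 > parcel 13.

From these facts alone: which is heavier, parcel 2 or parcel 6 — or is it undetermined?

parcel 2 < parcel 9 and parcel 9 < parcel 3 give parcel 2 < parcel 3.
With parcel 3 < parcel 8: parcel 2 < parcel 9 < parcel 3 < parcel 8.
With parcel 8 < parcel 1: parcel 2 < parcel 9 < parcel 3 < parcel 8 < parcel 1.
Then parcel 1 < parcel 14 extends the chain to parcel 14.
Then parcel 14 < parcel 13 extends the chain to parcel 13.
Then parcel 13 < parcel 16 extends the chain to parcel 16.
With parcel 16 < parcel 6: parcel 2 < parcel 9 < parcel 3 < parcel 8 < parcel 1 < parcel 14 < parcel 13 < parcel 16 < parcel 6.
So parcel 6 is heavier.

parcel 6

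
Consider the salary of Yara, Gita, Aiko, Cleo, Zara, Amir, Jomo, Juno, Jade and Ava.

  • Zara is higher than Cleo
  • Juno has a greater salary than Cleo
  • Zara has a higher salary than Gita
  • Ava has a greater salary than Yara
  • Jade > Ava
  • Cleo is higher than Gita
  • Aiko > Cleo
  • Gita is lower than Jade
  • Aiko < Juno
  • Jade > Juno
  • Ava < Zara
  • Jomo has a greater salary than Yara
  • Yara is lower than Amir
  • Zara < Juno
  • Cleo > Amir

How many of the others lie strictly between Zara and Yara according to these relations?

3

Chaining upward from Yara reaches: Amir, Cleo, Aiko, Ava, Jomo, Juno, Jade.
Chaining downward from Zara reaches: Gita, Amir, Cleo, Ava.
Strictly between Yara and Zara are those in both lists: Amir, Cleo, Ava — 3 elements.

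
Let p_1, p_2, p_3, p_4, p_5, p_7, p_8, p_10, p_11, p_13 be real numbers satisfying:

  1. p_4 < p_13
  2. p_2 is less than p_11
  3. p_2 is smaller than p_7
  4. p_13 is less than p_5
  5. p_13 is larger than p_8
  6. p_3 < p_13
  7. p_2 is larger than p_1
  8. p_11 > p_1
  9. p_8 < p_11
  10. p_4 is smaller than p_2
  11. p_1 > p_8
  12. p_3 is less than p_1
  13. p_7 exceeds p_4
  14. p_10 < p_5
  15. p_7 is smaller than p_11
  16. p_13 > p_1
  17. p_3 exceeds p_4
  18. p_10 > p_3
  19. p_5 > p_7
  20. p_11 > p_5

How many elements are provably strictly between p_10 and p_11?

Chaining upward from p_10 reaches: p_5.
Chaining downward from p_11 reaches: p_8, p_4, p_3, p_1, p_2, p_13, p_7, p_5.
Strictly between p_10 and p_11 are those in both lists: p_5 — 1 element.

1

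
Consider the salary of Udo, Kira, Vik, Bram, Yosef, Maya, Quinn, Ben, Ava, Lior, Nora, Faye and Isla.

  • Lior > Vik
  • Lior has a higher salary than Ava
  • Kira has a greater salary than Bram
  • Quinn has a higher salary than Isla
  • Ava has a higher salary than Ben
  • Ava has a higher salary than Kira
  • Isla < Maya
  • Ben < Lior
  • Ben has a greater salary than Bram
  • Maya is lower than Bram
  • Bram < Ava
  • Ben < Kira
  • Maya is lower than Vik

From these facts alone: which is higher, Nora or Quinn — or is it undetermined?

Following every chain through Quinn: below Quinn we get Isla.
Nora is not reached, and no chain runs the other way from Nora to Quinn.
So the given relations leave the order of Quinn and Nora undetermined.

undetermined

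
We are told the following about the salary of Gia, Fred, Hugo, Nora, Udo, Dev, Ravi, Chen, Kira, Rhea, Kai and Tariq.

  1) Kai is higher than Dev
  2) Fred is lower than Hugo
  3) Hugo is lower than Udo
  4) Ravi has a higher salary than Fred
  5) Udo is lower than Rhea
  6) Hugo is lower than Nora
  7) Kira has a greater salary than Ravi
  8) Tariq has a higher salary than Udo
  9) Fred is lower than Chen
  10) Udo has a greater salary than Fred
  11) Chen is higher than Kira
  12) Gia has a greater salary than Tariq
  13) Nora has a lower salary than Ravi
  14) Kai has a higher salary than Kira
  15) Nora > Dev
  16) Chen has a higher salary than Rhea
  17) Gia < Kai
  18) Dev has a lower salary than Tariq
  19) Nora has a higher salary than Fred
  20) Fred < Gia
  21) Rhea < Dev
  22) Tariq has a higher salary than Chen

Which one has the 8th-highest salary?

Dev

Chaining the given pairs: Fred < Hugo < Udo < Rhea < Dev < Nora < Ravi < Kira < Chen < Tariq < Gia < Kai.
Counting 8 from the largest end gives Dev.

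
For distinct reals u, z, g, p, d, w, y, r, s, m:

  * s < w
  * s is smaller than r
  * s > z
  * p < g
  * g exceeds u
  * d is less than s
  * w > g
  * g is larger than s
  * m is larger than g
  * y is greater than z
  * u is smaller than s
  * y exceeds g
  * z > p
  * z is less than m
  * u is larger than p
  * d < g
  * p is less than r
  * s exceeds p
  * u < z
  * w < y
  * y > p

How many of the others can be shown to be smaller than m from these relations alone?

6

Directly below m: z, g.
One step further: d, p, u, s (6 so far).
Nothing else is reachable below m; 6 in all.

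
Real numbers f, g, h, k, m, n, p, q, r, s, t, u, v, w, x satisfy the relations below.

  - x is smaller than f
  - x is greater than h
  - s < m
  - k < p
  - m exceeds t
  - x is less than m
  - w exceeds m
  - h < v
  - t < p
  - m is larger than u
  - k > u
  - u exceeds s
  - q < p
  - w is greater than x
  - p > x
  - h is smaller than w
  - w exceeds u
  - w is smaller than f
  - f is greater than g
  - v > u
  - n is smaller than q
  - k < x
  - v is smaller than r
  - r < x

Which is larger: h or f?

f

h < v and v < r give h < r.
Then r < x extends the chain to x.
With x < m: h < v < r < x < m.
Then m < w extends the chain to w.
With w < f: h < v < r < x < m < w < f.
So h < f; f is the larger of the two.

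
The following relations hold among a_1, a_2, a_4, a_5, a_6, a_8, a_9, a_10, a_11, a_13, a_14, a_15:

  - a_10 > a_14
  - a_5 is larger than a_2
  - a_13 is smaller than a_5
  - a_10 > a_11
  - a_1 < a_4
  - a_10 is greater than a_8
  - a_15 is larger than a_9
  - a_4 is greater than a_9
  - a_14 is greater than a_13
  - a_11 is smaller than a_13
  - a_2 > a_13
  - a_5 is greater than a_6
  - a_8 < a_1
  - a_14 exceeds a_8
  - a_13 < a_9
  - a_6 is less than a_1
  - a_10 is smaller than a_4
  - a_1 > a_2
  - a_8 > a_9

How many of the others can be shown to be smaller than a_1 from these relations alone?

Directly below a_1: a_6, a_2, a_8.
One step further: a_13, a_9 (5 so far).
One step further: a_11 (6 so far).
Nothing else is reachable below a_1; 6 in all.

6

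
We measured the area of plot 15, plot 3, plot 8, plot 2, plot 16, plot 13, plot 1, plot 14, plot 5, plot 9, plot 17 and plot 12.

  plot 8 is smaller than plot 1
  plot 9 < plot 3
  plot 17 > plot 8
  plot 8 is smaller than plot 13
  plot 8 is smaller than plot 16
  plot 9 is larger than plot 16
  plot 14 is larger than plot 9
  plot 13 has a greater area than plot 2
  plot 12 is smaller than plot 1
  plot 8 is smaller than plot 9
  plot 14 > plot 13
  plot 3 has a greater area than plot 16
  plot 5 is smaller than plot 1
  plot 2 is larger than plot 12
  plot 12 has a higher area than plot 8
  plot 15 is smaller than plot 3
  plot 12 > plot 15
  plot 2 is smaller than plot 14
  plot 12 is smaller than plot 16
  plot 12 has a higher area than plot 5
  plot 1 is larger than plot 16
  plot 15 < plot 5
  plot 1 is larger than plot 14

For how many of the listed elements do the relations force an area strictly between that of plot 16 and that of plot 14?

1

The relations place plot 16 below plot 14. An element lies strictly between them when it is forced above plot 16 and also forced below plot 14.
Above plot 16: {plot 9, plot 3, plot 1}. Below plot 14: {plot 8, plot 15, plot 5, plot 12, plot 2, plot 9, plot 13}.
Intersection: {plot 9} — 1.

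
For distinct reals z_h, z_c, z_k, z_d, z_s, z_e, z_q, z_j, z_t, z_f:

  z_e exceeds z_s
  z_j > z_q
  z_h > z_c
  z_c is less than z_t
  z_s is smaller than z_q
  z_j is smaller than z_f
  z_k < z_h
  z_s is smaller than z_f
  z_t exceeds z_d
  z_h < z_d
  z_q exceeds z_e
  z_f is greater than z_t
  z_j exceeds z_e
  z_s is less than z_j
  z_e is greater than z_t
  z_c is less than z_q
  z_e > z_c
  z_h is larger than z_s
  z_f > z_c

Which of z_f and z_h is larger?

Chaining the given relations: z_h < z_d < z_t < z_e < z_j < z_f.
So z_h < z_f; z_f is the larger of the two.

z_f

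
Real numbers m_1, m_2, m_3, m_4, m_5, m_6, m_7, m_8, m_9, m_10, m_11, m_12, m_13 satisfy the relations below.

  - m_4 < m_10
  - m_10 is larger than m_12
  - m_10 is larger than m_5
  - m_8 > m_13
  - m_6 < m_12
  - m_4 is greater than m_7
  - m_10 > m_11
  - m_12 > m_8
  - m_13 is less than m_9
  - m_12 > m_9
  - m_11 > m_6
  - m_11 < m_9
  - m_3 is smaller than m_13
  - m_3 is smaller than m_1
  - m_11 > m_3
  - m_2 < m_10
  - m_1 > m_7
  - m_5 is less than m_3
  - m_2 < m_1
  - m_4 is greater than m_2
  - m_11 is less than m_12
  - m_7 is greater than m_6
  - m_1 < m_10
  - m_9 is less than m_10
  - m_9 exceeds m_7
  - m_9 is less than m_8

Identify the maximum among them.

m_5 is not greatest since m_5 < m_3; m_3 is not greatest since m_3 < m_11; m_13 is not greatest since m_13 < m_8; m_6 is not greatest since m_6 < m_12; m_2 is not greatest since m_2 < m_10; m_7 is not greatest since m_7 < m_9; m_11 is not greatest since m_11 < m_10; m_9 is not greatest since m_9 < m_12; m_8 is not greatest since m_8 < m_12; m_12 is not greatest since m_12 < m_10; m_4 is not greatest since m_4 < m_10; m_1 is not greatest since m_1 < m_10.
Only m_10 has nothing above it, so m_10 is the maximum.

m_10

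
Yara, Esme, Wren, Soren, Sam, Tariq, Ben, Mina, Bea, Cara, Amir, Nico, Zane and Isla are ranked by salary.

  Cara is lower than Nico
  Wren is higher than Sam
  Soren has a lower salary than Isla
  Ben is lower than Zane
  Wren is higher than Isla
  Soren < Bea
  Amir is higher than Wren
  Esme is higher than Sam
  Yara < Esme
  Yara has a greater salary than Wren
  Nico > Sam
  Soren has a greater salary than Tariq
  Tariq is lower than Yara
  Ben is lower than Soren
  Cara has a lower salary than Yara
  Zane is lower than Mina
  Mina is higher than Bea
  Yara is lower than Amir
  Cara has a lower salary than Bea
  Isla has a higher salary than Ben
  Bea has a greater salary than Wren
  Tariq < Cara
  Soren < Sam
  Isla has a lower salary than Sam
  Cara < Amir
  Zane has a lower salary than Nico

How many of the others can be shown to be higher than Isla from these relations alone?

8

Directly above Isla: Sam, Wren.
One step further: Nico, Bea, Yara, Esme, Amir (7 so far).
One step further: Mina (8 so far).
No other element is forced above Isla by the given relations, so the count is 8.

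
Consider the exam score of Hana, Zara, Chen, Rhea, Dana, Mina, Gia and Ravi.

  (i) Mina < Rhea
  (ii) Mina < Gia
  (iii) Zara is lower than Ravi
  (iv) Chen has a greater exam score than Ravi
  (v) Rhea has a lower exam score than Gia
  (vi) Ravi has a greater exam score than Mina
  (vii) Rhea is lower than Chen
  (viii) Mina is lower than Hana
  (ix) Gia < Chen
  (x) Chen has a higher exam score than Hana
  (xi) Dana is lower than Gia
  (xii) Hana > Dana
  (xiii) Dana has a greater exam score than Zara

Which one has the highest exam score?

Chen

Mina is not greatest since Mina < Hana; Zara is not greatest since Zara < Ravi; Rhea is not greatest since Rhea < Chen; Dana is not greatest since Dana < Hana; Hana is not greatest since Hana < Chen; Gia is not greatest since Gia < Chen; Ravi is not greatest since Ravi < Chen.
Only Chen has nothing above it, so Chen is the highest exam score.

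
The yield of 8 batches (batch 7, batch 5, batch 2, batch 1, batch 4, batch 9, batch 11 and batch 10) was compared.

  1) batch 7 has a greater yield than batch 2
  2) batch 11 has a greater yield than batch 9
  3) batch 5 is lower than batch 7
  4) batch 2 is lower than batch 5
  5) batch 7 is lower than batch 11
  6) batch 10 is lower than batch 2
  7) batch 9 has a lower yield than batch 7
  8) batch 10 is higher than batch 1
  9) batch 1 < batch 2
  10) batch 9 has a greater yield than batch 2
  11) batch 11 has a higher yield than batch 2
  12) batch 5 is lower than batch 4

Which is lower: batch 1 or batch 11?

batch 1

The relevant relations are batch 1 < batch 10; batch 10 < batch 2; batch 2 < batch 9; batch 9 < batch 7; batch 7 < batch 11.
Chaining these gives batch 1 < batch 10 < batch 2 < batch 9 < batch 7 < batch 11.
So batch 1 < batch 11; batch 1 is the lower of the two.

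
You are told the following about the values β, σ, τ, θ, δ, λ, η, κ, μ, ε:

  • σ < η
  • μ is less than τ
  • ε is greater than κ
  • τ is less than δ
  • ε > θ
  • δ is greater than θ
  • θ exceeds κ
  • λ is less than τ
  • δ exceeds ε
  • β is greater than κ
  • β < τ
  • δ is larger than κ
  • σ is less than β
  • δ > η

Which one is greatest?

δ

Chaining downward from δ: directly below it, κ, θ, η, ε, τ; then σ, μ, β, λ.
That covers every other element, and nothing is given above δ, so δ is the greatest.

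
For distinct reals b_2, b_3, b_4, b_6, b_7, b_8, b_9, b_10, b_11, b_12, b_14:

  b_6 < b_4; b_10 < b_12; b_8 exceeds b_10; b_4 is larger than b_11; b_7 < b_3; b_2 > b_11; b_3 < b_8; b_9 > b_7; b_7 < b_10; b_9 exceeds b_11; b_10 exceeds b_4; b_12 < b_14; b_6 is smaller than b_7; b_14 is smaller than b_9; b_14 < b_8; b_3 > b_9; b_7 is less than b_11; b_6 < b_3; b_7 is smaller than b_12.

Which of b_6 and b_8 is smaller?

The relevant relations are b_6 < b_7; b_7 < b_11; b_11 < b_4; b_4 < b_10; b_10 < b_12; b_12 < b_14; b_14 < b_9; b_9 < b_3; b_3 < b_8.
Chaining these gives b_6 < b_7 < b_11 < b_4 < b_10 < b_12 < b_14 < b_9 < b_3 < b_8.
So b_6 < b_8; b_6 is the smaller of the two.

b_6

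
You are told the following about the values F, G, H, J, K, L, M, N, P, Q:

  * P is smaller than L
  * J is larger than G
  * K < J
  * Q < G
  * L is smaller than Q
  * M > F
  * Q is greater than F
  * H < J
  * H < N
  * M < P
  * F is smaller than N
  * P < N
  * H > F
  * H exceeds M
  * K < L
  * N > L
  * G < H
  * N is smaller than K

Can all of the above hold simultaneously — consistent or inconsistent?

inconsistent

Chaining the given relations yields L < Q < G < H < N < K, so L < K. But one relation states K < L. These cannot both hold.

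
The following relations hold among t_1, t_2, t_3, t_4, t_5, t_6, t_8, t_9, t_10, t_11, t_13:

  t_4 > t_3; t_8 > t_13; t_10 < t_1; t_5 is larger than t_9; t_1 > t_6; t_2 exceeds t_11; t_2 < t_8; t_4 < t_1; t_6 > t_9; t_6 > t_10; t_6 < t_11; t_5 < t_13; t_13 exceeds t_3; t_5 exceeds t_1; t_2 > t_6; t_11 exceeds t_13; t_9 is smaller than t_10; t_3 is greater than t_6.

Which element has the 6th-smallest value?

Chaining the given pairs: t_9 < t_10 < t_6 < t_3 < t_4 < t_1 < t_5 < t_13 < t_11 < t_2 < t_8.
Counting 6 from the smallest end gives t_1.

t_1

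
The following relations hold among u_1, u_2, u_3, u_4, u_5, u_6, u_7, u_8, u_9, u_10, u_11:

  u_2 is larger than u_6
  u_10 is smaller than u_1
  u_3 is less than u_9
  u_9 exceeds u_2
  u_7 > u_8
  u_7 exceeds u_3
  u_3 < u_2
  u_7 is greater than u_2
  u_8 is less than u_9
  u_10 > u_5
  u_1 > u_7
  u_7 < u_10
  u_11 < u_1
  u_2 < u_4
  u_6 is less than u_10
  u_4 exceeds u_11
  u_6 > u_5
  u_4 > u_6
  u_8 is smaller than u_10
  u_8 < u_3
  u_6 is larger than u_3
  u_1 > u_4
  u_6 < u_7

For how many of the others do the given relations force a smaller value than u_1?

Directly below u_1: u_11, u_4, u_7, u_10.
One step further: u_8, u_3, u_5, u_6, u_2 (9 so far).
No other element is forced below u_1 by the given relations, so the count is 9.

9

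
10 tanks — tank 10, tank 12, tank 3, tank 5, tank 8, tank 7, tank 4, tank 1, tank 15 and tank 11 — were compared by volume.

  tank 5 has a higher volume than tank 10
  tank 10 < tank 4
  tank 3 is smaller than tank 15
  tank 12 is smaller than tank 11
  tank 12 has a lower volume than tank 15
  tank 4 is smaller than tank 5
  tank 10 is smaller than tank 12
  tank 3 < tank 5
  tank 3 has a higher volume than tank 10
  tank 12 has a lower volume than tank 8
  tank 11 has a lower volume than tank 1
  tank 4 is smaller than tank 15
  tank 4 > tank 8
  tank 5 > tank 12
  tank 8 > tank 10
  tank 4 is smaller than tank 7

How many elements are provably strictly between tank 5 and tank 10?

4

Chaining upward from tank 10 reaches: tank 12, tank 8, tank 11, tank 4, tank 7, tank 3, tank 1, tank 15.
Chaining downward from tank 5 reaches: tank 12, tank 8, tank 4, tank 3.
Strictly between tank 10 and tank 5 are those in both lists: tank 12, tank 8, tank 4, tank 3 — 4 elements.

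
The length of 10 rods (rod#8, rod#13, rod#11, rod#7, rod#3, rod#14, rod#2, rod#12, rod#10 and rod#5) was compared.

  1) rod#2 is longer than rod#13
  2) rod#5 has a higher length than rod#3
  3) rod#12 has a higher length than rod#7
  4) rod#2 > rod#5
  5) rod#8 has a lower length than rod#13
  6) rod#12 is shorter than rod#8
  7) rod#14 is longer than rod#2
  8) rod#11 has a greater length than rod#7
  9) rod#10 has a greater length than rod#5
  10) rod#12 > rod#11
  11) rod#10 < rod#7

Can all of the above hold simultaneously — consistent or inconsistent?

The single ordering rod#3 < rod#5 < rod#10 < rod#7 < rod#11 < rod#12 < rod#8 < rod#13 < rod#2 < rod#14 satisfies every listed relation, so no contradiction arises.

consistent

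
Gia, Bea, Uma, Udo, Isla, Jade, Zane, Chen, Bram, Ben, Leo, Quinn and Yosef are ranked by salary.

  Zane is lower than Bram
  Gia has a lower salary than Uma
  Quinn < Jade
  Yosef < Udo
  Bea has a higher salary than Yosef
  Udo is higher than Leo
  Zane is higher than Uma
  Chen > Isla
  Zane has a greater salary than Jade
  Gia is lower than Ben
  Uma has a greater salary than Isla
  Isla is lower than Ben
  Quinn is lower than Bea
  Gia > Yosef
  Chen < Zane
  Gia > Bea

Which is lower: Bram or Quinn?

Quinn

Quinn < Bea and Bea < Gia give Quinn < Gia.
With Gia < Uma: Quinn < Bea < Gia < Uma.
Then Uma < Zane extends the chain to Zane.
Then Zane < Bram extends the chain to Bram.
So Quinn < Bram; Quinn is the lower of the two.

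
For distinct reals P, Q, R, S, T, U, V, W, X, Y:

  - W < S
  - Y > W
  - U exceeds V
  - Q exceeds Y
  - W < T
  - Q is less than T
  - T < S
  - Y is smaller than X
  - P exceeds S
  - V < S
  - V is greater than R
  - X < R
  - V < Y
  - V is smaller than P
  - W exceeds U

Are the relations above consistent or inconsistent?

Chaining the given relations yields X < R < V < U < W < Y, so X < Y. But one relation states Y < X. These cannot both hold.

inconsistent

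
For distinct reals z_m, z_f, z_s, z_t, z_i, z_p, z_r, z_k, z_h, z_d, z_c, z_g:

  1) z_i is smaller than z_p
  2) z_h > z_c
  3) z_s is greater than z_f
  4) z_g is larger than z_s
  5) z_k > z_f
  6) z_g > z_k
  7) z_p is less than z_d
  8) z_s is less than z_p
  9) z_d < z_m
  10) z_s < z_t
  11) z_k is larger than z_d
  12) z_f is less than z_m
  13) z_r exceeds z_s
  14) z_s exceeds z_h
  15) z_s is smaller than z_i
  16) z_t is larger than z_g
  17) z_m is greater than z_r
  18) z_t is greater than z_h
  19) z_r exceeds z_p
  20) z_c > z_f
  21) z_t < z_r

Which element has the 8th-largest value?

Chaining the given pairs: z_f < z_c < z_h < z_s < z_i < z_p < z_d < z_k < z_g < z_t < z_r < z_m.
Counting 8 from the largest end gives z_i.

z_i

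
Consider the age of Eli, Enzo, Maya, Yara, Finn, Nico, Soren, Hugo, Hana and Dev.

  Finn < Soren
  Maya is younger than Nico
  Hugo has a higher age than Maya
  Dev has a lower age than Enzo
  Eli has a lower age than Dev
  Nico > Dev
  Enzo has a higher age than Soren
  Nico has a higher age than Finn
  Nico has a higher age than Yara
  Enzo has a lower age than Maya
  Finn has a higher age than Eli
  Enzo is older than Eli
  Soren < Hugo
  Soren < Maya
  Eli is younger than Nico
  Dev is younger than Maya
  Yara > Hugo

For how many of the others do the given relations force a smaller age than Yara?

7

The elements the relations force below Yara are Eli, Finn, Dev, Soren, Enzo, Maya, Hugo — no chain reaches any other.
That is 7.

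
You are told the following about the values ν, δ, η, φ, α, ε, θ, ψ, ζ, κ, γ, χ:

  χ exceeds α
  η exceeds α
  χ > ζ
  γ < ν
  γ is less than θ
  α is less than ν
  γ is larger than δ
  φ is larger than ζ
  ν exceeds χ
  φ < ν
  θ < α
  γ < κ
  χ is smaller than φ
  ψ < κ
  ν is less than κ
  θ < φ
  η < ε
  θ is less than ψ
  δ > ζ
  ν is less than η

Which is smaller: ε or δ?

δ

δ < γ < θ < α < χ < φ < ν < η < ε, by transitivity through γ, θ, α, χ, φ, ν, η.
So δ < ε; δ is the smaller of the two.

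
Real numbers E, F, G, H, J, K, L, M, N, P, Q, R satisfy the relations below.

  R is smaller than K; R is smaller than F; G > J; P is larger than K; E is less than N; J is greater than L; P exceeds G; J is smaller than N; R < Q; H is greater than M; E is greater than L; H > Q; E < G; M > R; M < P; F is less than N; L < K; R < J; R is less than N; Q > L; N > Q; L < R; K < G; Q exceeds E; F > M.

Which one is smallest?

L

E is not least since L < E; R is not least since L < R; K is not least since L < K; J is not least since R < J; G is not least since J < G; Q is not least since E < Q; M is not least since R < M; F is not least since R < F; H is not least since M < H; N is not least since R < N; P is not least since K < P.
Only L has nothing below it, so L is the smallest.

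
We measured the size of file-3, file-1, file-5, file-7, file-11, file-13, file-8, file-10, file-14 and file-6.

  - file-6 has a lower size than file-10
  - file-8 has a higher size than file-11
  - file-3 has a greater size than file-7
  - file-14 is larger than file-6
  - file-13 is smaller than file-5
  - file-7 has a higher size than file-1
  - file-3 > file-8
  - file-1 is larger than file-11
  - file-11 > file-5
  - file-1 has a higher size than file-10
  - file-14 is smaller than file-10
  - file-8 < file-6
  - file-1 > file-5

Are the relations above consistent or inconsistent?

consistent

The single ordering file-13 < file-5 < file-11 < file-8 < file-6 < file-14 < file-10 < file-1 < file-7 < file-3 satisfies every listed relation, so no contradiction arises.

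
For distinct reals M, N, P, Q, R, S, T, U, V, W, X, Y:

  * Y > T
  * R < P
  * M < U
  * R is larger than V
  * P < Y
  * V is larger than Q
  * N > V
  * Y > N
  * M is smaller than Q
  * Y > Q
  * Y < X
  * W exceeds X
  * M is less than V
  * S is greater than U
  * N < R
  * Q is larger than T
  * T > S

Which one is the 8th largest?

Q

The consecutive relations fix a unique order: M < U < S < T < Q < V < N < R < P < Y < X < W.
The 8th largest is Q.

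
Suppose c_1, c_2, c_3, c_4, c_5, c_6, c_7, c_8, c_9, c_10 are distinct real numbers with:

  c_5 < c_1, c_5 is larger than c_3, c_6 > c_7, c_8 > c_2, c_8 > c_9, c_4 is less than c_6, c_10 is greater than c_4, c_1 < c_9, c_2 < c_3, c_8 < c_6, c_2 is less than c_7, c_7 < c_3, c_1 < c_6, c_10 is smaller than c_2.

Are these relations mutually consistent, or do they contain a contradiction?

consistent

The single ordering c_4 < c_10 < c_2 < c_7 < c_3 < c_5 < c_1 < c_9 < c_8 < c_6 satisfies every listed relation, so no contradiction arises.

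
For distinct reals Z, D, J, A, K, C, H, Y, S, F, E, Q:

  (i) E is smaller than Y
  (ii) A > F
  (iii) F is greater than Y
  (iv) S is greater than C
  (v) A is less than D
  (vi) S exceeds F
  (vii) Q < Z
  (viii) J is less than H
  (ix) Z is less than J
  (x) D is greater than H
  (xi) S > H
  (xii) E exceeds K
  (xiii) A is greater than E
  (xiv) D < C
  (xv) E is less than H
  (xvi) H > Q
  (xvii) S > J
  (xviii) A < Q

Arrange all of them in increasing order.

K < E < Y < F < A < Q < Z < J < H < D < C < S

The consecutive links are each given: K < E; E < Y; Y < F; F < A; A < Q; Q < Z; Z < J; J < H; H < D; D < C; C < S.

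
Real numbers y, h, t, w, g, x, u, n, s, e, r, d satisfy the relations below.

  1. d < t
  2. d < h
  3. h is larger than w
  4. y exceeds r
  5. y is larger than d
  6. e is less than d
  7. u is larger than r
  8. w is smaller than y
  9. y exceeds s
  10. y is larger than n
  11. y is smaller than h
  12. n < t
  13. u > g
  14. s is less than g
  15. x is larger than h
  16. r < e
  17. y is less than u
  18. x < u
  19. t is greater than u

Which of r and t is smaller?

r

r < e and e < d give r < d.
Then d < y extends the chain to y.
With y < h: r < e < d < y < h.
Then h < x extends the chain to x.
With x < u: r < e < d < y < h < x < u.
With u < t: r < e < d < y < h < x < u < t.
So r < t; r is the smaller of the two.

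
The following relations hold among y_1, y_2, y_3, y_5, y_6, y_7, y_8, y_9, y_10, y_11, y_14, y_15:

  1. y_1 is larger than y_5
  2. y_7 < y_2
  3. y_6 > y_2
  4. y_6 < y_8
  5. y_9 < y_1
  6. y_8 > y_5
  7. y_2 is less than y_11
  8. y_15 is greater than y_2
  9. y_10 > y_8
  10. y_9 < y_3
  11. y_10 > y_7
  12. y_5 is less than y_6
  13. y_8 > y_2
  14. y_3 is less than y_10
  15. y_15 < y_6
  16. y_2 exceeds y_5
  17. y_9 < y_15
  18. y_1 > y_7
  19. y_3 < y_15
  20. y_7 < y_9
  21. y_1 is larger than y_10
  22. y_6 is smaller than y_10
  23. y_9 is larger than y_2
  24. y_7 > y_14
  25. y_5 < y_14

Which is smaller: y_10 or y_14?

y_14

y_14 < y_7 and y_7 < y_2 give y_14 < y_2.
Then y_2 < y_9 extends the chain to y_9.
With y_9 < y_3: y_14 < y_7 < y_2 < y_9 < y_3.
Then y_3 < y_15 extends the chain to y_15.
With y_15 < y_6: y_14 < y_7 < y_2 < y_9 < y_3 < y_15 < y_6.
With y_6 < y_8: y_14 < y_7 < y_2 < y_9 < y_3 < y_15 < y_6 < y_8.
Then y_8 < y_10 extends the chain to y_10.
So y_14 < y_10; y_14 is the smaller of the two.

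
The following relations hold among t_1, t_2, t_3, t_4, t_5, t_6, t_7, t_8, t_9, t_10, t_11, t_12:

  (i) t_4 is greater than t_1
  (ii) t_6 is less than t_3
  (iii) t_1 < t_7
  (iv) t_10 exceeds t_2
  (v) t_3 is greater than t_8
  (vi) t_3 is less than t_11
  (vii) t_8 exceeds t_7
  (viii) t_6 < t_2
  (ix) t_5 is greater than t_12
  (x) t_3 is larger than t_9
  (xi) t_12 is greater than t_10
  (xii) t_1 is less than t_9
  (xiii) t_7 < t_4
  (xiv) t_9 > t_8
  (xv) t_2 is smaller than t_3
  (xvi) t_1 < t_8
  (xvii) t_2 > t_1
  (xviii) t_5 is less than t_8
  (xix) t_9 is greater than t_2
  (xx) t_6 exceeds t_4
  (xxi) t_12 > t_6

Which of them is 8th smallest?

t_5

Piecing the relations together gives one ordering: t_1 < t_7 < t_4 < t_6 < t_2 < t_10 < t_12 < t_5 < t_8 < t_9 < t_3 < t_11.
The 8th smallest is t_5.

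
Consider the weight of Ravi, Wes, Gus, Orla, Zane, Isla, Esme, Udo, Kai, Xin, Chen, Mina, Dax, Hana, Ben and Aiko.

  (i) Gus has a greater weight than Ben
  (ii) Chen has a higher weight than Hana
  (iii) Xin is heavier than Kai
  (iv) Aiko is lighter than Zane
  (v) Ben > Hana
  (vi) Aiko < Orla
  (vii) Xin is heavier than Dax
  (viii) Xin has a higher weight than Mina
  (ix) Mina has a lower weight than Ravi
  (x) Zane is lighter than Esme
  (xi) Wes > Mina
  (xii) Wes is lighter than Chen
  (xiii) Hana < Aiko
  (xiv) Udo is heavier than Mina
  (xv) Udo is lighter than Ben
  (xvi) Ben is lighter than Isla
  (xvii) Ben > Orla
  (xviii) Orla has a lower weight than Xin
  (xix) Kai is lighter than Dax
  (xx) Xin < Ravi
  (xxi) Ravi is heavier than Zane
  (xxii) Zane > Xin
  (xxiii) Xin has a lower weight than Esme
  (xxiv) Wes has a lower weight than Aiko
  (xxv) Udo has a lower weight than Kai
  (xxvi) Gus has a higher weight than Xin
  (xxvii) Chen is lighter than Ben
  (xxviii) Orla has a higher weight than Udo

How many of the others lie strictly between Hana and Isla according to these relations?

4

The relations place Hana below Isla. An element lies strictly between them when it is forced above Hana and also forced below Isla.
Above Hana: {Chen, Aiko, Orla, Xin, Zane, Ben, Esme, Gus, Ravi}. Below Isla: {Mina, Wes, Udo, Chen, Aiko, Orla, Ben}.
Intersection: {Chen, Aiko, Orla, Ben} — 4.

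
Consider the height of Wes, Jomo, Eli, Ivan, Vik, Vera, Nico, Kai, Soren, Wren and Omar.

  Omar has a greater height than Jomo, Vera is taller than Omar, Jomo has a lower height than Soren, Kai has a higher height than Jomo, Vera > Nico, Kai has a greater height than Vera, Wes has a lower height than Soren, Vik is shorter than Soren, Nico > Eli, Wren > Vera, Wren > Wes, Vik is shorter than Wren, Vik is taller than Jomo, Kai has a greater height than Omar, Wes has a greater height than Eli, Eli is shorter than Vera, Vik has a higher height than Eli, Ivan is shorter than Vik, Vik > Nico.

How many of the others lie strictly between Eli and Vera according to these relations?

The relations place Eli below Vera. An element lies strictly between them when it is forced above Eli and also forced below Vera.
Above Eli: {Nico, Wes, Vik, Soren, Kai, Wren}. Below Vera: {Jomo, Omar, Nico}.
Intersection: {Nico} — 1.

1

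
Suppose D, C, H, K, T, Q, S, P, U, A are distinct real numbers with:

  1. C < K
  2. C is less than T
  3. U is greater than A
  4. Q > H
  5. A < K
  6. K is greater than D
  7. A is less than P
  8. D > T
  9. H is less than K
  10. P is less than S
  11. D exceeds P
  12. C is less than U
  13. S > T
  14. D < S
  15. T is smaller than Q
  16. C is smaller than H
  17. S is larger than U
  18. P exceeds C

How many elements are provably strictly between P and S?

Chaining upward from P reaches: D, K.
Chaining downward from S reaches: A, C, T, U, D.
Strictly between P and S are those in both lists: D — 1 element.

1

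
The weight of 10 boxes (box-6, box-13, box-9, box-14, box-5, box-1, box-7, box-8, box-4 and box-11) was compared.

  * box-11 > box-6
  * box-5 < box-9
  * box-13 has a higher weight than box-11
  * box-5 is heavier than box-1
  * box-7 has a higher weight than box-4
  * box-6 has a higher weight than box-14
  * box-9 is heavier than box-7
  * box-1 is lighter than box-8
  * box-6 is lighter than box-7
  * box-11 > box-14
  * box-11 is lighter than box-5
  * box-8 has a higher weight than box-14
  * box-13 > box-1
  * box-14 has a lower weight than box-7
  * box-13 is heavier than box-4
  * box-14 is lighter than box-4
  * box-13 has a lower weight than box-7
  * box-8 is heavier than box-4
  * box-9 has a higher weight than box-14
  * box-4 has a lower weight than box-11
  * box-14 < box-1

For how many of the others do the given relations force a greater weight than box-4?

From box-4 the given relations immediately reach box-11, box-8, box-13, box-7.
From those, box-5, box-9 — 6 in total.
Nothing else is reachable above box-4; 6 in all.

6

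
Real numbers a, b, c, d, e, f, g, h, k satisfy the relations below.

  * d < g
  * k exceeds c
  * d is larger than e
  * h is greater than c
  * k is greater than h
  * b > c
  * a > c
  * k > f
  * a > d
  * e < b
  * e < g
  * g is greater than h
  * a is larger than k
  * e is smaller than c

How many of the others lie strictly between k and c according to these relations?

1

Chaining upward from c reaches: h, b, g, a.
Chaining downward from k reaches: e, h, f.
Strictly between c and k are those in both lists: h — 1 element.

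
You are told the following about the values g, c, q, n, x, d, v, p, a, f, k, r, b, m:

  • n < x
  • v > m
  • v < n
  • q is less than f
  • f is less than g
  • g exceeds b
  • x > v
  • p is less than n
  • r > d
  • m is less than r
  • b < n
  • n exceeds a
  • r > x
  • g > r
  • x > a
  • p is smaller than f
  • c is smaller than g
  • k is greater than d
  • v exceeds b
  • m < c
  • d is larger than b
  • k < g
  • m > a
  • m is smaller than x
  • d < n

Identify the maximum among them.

g

a is not greatest since a < n; b is not greatest since b < d; p is not greatest since p < n; d is not greatest since d < k; m is not greatest since m < x; v is not greatest since v < x; q is not greatest since q < f; k is not greatest since k < g; n is not greatest since n < x; x is not greatest since x < r; r is not greatest since r < g; c is not greatest since c < g; f is not greatest since f < g.
Only g has nothing above it, so g is the maximum.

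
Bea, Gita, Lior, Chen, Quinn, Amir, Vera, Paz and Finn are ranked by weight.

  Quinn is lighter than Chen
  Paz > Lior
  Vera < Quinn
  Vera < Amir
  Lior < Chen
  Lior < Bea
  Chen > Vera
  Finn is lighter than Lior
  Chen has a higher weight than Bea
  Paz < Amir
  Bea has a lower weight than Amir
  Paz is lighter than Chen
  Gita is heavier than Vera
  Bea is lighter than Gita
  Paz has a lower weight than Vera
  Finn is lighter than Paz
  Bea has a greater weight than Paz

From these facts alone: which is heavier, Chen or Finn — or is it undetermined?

Chen

Link the given pairs in sequence: Finn < Lior; Lior < Paz; Paz < Vera; Vera < Quinn; Quinn < Chen.
Together: Finn < Lior < Paz < Vera < Quinn < Chen.
So Chen is heavier.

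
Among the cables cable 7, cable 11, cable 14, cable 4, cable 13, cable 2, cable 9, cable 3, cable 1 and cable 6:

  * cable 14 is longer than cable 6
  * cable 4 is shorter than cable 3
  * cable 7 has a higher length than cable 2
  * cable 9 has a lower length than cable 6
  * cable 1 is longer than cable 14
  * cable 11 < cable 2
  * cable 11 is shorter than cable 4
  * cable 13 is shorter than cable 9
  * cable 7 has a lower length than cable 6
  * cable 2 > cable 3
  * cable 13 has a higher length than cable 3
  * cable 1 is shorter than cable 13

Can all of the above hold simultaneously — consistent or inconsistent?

inconsistent

We have cable 9 < cable 6 stated directly, yet also cable 6 < cable 14 < cable 1 < cable 13 < cable 9 by chaining the others — so cable 6 < cable 9. Contradiction.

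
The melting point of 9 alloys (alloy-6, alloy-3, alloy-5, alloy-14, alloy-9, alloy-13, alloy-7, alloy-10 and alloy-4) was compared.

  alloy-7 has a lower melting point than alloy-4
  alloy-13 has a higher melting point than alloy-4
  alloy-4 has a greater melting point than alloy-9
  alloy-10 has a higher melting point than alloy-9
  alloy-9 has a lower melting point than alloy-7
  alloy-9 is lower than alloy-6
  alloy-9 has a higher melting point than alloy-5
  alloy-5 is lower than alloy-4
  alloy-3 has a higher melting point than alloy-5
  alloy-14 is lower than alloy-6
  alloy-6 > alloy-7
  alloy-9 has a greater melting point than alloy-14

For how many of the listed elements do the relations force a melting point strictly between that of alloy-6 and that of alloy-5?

The relations place alloy-5 below alloy-6. An element lies strictly between them when it is forced above alloy-5 and also forced below alloy-6.
Above alloy-5: {alloy-9, alloy-7, alloy-10, alloy-3, alloy-4, alloy-13}. Below alloy-6: {alloy-14, alloy-9, alloy-7}.
Intersection: {alloy-9, alloy-7} — 2.

2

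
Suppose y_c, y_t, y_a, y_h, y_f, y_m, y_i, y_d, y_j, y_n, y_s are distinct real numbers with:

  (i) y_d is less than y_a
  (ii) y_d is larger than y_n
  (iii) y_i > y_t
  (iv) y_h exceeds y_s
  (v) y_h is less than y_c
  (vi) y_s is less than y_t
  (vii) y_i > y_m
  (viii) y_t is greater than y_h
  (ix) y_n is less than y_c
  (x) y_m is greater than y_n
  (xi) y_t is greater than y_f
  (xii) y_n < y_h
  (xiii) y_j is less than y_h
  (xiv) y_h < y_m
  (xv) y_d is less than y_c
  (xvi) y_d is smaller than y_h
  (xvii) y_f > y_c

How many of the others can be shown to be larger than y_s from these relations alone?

The elements the relations force above y_s are y_h, y_c, y_f, y_m, y_t, y_i — no chain reaches any other.
That is 6.

6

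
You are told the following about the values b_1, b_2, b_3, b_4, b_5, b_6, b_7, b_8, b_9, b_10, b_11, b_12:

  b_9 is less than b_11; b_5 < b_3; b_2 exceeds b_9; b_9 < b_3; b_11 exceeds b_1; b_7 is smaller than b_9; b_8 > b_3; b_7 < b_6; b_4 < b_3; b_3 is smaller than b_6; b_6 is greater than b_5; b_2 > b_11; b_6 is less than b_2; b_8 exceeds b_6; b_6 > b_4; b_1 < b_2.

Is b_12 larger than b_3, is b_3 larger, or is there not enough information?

undetermined

Following every chain through b_12: nothing is chained to b_12.
b_3 is not reached, and no chain runs the other way from b_3 to b_12.
So the given relations leave the order of b_12 and b_3 undetermined.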